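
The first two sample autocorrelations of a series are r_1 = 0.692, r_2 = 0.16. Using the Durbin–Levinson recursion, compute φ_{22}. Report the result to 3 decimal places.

-0.612

φ_{22} = (r_2 − r_1²) / (1 − r_1²)
r_1² = (0.692)² = 0.478864
Numerator = 0.16 − 0.4789 = -0.3189; denominator = 1 − 0.4789 = 0.5211
φ_{22} = -0.3189 / 0.5211 = -0.612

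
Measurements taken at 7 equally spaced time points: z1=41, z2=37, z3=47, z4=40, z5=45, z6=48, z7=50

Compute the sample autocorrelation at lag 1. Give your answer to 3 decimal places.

0.088

Mean z̄ = (41 + 37 + 47 + 40 + 45 + 48 + 50)/7 = 44.0000
Deviations from mean: -3.0000, -7.0000, 3.0000, -4.0000, 1.0000, 4.0000, 6.0000
Numerator Σ_{t=1}^{6}(z_t−z̄)(z_{t+1}−z̄) = 12.0000
Denominator Σ(z_t−z̄)² = 136.0000
r_1 = 12.0000 / 136.0000 = 0.088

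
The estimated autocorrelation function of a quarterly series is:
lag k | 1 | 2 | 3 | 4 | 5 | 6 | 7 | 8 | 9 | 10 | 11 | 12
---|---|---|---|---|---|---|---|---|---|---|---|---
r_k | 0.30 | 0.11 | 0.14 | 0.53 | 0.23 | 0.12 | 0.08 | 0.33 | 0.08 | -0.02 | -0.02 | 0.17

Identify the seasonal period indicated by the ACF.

The largest autocorrelation is r_4 = 0.53, with a weaker echo at lag 8 (0.33); the remaining lags stay at or below 0.30. The elevated value at lag 1 (0.30), dropping to 0.11 at lag 2, reflects decaying short-term dependence rather than seasonality.
The dominant spike at lag 4 indicates a seasonal period of 4.

4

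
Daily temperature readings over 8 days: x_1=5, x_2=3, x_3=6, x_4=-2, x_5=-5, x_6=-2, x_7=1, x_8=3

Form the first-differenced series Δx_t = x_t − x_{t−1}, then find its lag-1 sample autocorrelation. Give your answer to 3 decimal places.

First differences Δx: -2, 3, -8, -3, 3, 3, 2
Mean of differences = -0.2857
Numerator Σ(Δx_t−Δx̄)(Δx_{t+1}−Δx̄) = -0.6531
Denominator Σ(Δx_t−Δx̄)² = 107.4286
r_1(Δx) = -0.6531 / 107.4286 = -0.006

-0.006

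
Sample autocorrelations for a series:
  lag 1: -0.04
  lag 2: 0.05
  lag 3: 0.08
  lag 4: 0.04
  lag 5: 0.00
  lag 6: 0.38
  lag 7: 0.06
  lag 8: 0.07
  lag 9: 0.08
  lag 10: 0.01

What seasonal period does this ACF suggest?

The largest autocorrelation is r_6 = 0.38; the remaining lags stay at or below 0.08.
The dominant spike at lag 6 indicates a seasonal period of 6.

6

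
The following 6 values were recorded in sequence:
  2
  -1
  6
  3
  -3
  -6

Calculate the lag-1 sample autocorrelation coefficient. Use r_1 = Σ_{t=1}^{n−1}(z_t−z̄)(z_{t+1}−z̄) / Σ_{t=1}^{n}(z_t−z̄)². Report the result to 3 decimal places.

0.191

Mean z̄ = (2 − 1 + 6 + 3 − 3 − 6)/6 = 0.1667
Deviations from mean: 1.8333, -1.1667, 5.8333, 2.8333, -3.1667, -6.1667
Numerator Σ_{t=1}^{5}(z_t−z̄)(z_{t+1}−z̄) = 18.1389
Denominator Σ(z_t−z̄)² = 94.8333
r_1 = 18.1389 / 94.8333 = 0.191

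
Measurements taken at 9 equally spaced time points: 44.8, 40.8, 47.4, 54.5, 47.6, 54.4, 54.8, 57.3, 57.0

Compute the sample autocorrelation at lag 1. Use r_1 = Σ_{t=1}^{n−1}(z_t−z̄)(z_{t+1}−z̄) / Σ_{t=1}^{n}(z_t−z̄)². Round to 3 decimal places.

Mean z̄ = (44.8 + 40.8 + 47.4 + 54.5 + 47.6 + 54.4 + 54.8 + 57.3 + 57.0)/9 = 50.9556
Numerator Σ_{t=1}^{8}(z_t−z̄)(z_{t+1}−z̄) = 138.5491
Denominator Σ(z_t−z̄)² = 280.9222
r_1 = 138.5491 / 280.9222 = 0.493

0.493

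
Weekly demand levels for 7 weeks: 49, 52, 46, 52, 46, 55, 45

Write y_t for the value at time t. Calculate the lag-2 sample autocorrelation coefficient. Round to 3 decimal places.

0.557

Mean ȳ = (49 + 52 + 46 + 52 + 46 + 55 + 45)/7 = 49.2857
Σ(y_t−ȳ)(y_{t+2}−ȳ) = (0.9388) + (7.3673) + (10.7959) + (15.5102) + (14.0816) = 48.6939
Denominator Σ(y_t−ȳ)² = 87.4286
r_2 = 48.6939 / 87.4286 = 0.557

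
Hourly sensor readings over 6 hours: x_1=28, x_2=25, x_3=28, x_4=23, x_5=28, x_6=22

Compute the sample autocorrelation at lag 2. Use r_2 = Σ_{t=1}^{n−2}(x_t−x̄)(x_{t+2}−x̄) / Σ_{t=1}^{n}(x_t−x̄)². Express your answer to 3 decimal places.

0.601

Mean x̄ = (28 + 25 + 28 + 23 + 28 + 22)/6 = 25.6667
Deviations from mean: 2.3333, -0.6667, 2.3333, -2.6667, 2.3333, -3.6667
Numerator Σ_{t=1}^{4}(x_t−x̄)(x_{t+2}−x̄) = 22.4444
Denominator Σ(x_t−x̄)² = 37.3333
r_2 = 22.4444 / 37.3333 = 0.601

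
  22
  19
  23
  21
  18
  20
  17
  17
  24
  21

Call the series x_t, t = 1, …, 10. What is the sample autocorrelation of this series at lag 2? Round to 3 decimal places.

-0.173

Mean x̄ = (22 + 19 + 23 + 21 + 18 + 20 + 17 + 17 + 24 + 21)/10 = 20.2000
Numerator Σ_{t=1}^{8}(x_t−x̄)(x_{t+2}−x̄) = -9.2800
Denominator Σ(x_t−x̄)² = 53.6000
r_2 = -9.2800 / 53.6000 = -0.173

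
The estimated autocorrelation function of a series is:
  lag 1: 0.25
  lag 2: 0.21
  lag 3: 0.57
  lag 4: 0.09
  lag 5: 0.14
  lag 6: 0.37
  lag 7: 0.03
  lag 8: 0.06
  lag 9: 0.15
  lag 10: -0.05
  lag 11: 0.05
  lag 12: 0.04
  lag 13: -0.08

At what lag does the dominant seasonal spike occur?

3

The largest autocorrelation is r_3 = 0.57, with a weaker echo at lag 6 (0.37); the remaining lags stay at or below 0.25. The elevated value at lag 1 (0.25), dropping to 0.21 at lag 2, reflects decaying short-term dependence rather than seasonality.
The dominant spike at lag 3 indicates a seasonal period of 3.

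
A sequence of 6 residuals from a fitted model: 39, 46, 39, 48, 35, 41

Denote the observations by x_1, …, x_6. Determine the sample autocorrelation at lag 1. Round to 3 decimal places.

-0.660

Mean x̄ = (39 + 46 + 39 + 48 + 35 + 41)/6 = 41.3333
Deviations from mean: -2.3333, 4.6667, -2.3333, 6.6667, -6.3333, -0.3333
Σ(x_t−x̄)(x_{t+1}−x̄) = (-10.8889) + (-10.8889) + (-15.5556) + (-42.2222) + (2.1111) = -77.4444
Denominator Σ(x_t−x̄)² = 117.3333
r_1 = -77.4444 / 117.3333 = -0.660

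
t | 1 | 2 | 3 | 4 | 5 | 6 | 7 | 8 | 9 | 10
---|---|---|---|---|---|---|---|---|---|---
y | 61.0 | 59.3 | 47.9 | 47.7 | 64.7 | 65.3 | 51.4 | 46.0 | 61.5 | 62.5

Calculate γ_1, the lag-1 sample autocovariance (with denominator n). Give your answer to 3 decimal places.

Mean ȳ = (61.0 + 59.3 + 47.9 + 47.7 + 64.7 + 65.3 + 51.4 + 46.0 + 61.5 + 62.5)/10 = 56.7300
Σ_{t=1}^{9}(y_t−ȳ)(y_{t+1}−ȳ) = 52.2031
γ_1 = 52.2031 / 10 = 5.220

5.220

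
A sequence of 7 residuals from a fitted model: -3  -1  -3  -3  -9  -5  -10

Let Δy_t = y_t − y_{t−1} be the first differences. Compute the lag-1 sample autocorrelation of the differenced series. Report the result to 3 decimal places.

First differences Δy: 2, -2, 0, -6, 4, -5
Mean of differences = -1.1667
Numerator Σ(Δy_t−Δȳ)(Δy_{t+1}−Δȳ) = -54.0278
Denominator Σ(Δy_t−Δȳ)² = 76.8333
r_1(Δy) = -54.0278 / 76.8333 = -0.703

-0.703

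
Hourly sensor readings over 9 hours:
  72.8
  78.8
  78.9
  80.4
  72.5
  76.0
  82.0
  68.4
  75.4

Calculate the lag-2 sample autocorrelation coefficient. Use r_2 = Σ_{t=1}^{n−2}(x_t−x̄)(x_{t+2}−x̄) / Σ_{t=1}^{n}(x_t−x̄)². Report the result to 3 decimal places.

-0.217

Mean x̄ = (72.8 + 78.8 + 78.9 + 80.4 + 72.5 + 76.0 + 82.0 + 68.4 + 75.4)/9 = 76.1333
Σ(x_t−x̄)(x_{t+2}−x̄) = (-9.2222) + (11.3778) + (-10.0522) + (-0.5689) + (-21.3156) + (1.0311) + (-4.3022) = -33.0522
Denominator Σ(x_t−x̄)² = 152.0600
r_2 = -33.0522 / 152.0600 = -0.217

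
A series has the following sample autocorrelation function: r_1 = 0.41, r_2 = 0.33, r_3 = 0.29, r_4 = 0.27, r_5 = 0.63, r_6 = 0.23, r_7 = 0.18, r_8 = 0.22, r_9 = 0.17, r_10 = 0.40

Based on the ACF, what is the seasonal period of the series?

The largest autocorrelation is r_5 = 0.63; the remaining lags stay at or below 0.41. The elevated value at lag 1 (0.41), dropping to 0.33 at lag 2, reflects decaying short-term dependence rather than seasonality.
The dominant spike at lag 5 indicates a seasonal period of 5.

5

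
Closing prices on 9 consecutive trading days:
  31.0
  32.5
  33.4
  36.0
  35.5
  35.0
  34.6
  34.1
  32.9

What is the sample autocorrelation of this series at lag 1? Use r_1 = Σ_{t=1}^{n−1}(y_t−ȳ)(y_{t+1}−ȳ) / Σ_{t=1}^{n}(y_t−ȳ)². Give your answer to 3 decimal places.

0.471

Mean ȳ = (31.0 + 32.5 + 33.4 + 36.0 + 35.5 + 35.0 + 34.6 + 34.1 + 32.9)/9 = 33.8889
Numerator Σ_{t=1}^{8}(y_t−ȳ)(y_{t+1}−ȳ) = 9.5821
Denominator Σ(y_t−ȳ)² = 20.3289
r_1 = 9.5821 / 20.3289 = 0.471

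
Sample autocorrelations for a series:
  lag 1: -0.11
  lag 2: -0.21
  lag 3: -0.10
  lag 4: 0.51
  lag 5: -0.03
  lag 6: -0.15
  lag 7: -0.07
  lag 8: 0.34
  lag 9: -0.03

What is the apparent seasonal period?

4

The largest autocorrelation is r_4 = 0.51, with a weaker echo at lag 8 (0.34); the remaining lags stay at or below -0.03.
The dominant spike at lag 4 indicates a seasonal period of 4.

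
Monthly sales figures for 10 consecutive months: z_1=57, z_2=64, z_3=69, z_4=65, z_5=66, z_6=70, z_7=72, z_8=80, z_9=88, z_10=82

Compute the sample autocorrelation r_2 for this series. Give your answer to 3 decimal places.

0.236

Mean z̄ = (57 + 64 + 69 + 65 + 66 + 70 + 72 + 80 + 88 + 82)/10 = 71.3000
Numerator Σ_{t=1}^{8}(z_t−z̄)(z_{t+2}−z̄) = 189.0200
Denominator Σ(z_t−z̄)² = 802.1000
r_2 = 189.0200 / 802.1000 = 0.236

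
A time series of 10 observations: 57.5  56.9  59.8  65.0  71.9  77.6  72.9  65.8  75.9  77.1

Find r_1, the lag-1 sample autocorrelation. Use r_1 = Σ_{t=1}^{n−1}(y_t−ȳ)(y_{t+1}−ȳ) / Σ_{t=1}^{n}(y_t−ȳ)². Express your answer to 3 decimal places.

Mean ȳ = (57.5 + 56.9 + 59.8 + 65.0 + 71.9 + 77.6 + 72.9 + 65.8 + 75.9 + 77.1)/10 = 68.0400
Numerator Σ_{t=1}^{9}(y_t−ȳ)(y_{t+1}−ȳ) = 348.6064
Denominator Σ(y_t−ȳ)² = 591.1240
r_1 = 348.6064 / 591.1240 = 0.590

0.590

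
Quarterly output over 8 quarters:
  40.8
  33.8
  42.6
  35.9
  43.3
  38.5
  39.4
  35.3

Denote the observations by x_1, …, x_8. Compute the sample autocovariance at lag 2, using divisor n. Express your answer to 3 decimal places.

Mean x̄ = (40.8 + 33.8 + 42.6 + 35.9 + 43.3 + 38.5 + 39.4 + 35.3)/8 = 38.7000
Σ_{t=1}^{6}(x_t−x̄)(x_{t+2}−x̄) = 44.3100
γ_2 = 44.3100 / 8 = 5.539

5.539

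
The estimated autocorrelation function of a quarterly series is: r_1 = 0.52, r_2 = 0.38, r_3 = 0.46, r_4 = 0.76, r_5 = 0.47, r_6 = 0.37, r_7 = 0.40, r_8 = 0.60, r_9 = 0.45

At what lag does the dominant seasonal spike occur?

4

The largest autocorrelation is r_4 = 0.76, with a weaker echo at lag 8 (0.60); the remaining lags stay at or below 0.52. The elevated value at lag 1 (0.52), dropping to 0.38 at lag 2, reflects decaying short-term dependence rather than seasonality.
The dominant spike at lag 4 indicates a seasonal period of 4.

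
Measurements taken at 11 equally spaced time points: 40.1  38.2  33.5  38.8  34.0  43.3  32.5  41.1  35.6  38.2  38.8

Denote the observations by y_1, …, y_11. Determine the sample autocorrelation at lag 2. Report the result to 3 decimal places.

0.529

Mean ȳ = (40.1 + 38.2 + 33.5 + 38.8 + 34.0 + 43.3 + 32.5 + 41.1 + 35.6 + 38.2 + 38.8)/11 = 37.6455
Numerator Σ_{t=1}^{9}(y_t−ȳ)(y_{t+2}−ȳ) = 60.4759
Denominator Σ(y_t−ȳ)² = 114.3473
r_2 = 60.4759 / 114.3473 = 0.529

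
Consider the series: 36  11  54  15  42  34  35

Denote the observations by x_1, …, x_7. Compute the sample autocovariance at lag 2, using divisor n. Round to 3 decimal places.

93.458

Mean x̄ = (36 + 11 + 54 + 15 + 42 + 34 + 35)/7 = 32.4286
Σ_{t=1}^{5}(x_t−x̄)(x_{t+2}−x̄) = 654.2041
γ_2 = 654.2041 / 7 = 93.458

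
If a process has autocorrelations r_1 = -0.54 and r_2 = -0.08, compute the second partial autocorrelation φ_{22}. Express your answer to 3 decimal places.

φ_{22} = (r_2 − r_1²) / (1 − r_1²)
r_1² = (-0.54)² = 0.2916
Numerator = -0.08 − 0.2916 = -0.3716; denominator = 1 − 0.2916 = 0.7084
φ_{22} = -0.3716 / 0.7084 = -0.525

-0.525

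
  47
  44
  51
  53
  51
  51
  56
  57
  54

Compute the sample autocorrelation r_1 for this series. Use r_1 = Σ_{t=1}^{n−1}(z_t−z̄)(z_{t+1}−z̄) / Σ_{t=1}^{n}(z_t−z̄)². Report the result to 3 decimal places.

0.531

Mean z̄ = (47 + 44 + 51 + 53 + 51 + 51 + 56 + 57 + 54)/9 = 51.5556
Numerator Σ_{t=1}^{8}(z_t−z̄)(z_{t+1}−z̄) = 72.3580
Denominator Σ(z_t−z̄)² = 136.2222
r_1 = 72.3580 / 136.2222 = 0.531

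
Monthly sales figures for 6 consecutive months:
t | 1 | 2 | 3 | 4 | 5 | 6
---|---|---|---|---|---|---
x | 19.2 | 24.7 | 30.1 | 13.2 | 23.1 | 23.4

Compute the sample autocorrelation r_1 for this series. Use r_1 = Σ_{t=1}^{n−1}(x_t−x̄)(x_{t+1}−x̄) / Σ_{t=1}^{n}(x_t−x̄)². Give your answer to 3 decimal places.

-0.411

Mean x̄ = (19.2 + 24.7 + 30.1 + 13.2 + 23.1 + 23.4)/6 = 22.2833
Σ(x_t−x̄)(x_{t+1}−x̄) = (-7.4514) + (18.8903) + (-71.0014) + (-7.4181) + (0.9119) = -66.0686
Denominator Σ(x_t−x̄)² = 160.8683
r_1 = -66.0686 / 160.8683 = -0.411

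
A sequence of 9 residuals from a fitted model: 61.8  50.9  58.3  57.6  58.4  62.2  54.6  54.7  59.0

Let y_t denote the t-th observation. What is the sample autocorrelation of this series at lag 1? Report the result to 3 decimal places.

Mean ȳ = (61.8 + 50.9 + 58.3 + 57.6 + 58.4 + 62.2 + 54.6 + 54.7 + 59.0)/9 = 57.5000
Numerator Σ_{t=1}^{8}(y_t−ȳ)(y_{t+1}−ȳ) = -38.9700
Denominator Σ(y_t−ȳ)² = 104.1000
r_1 = -38.9700 / 104.1000 = -0.374

-0.374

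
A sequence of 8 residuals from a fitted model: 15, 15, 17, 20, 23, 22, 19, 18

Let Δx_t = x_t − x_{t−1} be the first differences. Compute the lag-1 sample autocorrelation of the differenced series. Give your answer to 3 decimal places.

0.508

First differences Δx: 0, 2, 3, 3, -1, -3, -1
Mean of differences = 0.4286
Numerator Σ(Δx_t−Δx̄)(Δx_{t+1}−Δx̄) = 16.1020
Denominator Σ(Δx_t−Δx̄)² = 31.7143
r_1(Δx) = 16.1020 / 31.7143 = 0.508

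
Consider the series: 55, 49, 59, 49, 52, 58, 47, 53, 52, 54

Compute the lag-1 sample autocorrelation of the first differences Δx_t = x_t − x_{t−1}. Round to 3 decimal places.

First differences Δx: -6, 10, -10, 3, 6, -11, 6, -1, 2
Mean of differences = -0.1111
Numerator Σ(Δx_t−Δx̄)(Δx_{t+1}−Δx̄) = -311.6790
Denominator Σ(Δx_t−Δx̄)² = 442.8889
r_1(Δx) = -311.6790 / 442.8889 = -0.704

-0.704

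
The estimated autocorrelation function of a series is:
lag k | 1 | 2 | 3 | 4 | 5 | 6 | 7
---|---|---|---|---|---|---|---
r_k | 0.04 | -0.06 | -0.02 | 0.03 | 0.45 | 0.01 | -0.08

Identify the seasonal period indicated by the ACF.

The largest autocorrelation is r_5 = 0.45; the remaining lags stay at or below 0.04.
The dominant spike at lag 5 indicates a seasonal period of 5.

5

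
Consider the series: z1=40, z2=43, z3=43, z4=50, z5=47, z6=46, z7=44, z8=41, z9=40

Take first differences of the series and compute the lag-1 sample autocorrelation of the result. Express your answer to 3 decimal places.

First differences Δz: 3, 0, 7, -3, -1, -2, -3, -1
Mean of differences = 0.0000
Numerator Σ(Δz_t−Δz̄)(Δz_{t+1}−Δz̄) = -7.0000
Denominator Σ(Δz_t−Δz̄)² = 82.0000
r_1(Δz) = -7.0000 / 82.0000 = -0.085

-0.085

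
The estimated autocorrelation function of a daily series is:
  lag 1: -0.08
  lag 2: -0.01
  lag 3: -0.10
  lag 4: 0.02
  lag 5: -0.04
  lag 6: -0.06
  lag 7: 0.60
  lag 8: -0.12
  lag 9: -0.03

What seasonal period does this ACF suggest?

The largest autocorrelation is r_7 = 0.60; the remaining lags stay at or below 0.02.
The dominant spike at lag 7 indicates a seasonal period of 7.

7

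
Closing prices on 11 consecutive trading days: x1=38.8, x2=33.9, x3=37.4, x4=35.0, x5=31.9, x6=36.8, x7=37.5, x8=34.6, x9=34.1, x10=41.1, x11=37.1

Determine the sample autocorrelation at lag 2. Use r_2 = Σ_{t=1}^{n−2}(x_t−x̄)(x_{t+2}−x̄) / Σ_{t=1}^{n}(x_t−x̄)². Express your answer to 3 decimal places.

Mean x̄ = (38.8 + 33.9 + 37.4 + 35.0 + 31.9 + 36.8 + 37.5 + 34.6 + 34.1 + 41.1 + 37.1)/11 = 36.2000
Numerator Σ_{t=1}^{9}(x_t−x̄)(x_{t+2}−x̄) = -19.0100
Denominator Σ(x_t−x̄)² = 67.2600
r_2 = -19.0100 / 67.2600 = -0.283

-0.283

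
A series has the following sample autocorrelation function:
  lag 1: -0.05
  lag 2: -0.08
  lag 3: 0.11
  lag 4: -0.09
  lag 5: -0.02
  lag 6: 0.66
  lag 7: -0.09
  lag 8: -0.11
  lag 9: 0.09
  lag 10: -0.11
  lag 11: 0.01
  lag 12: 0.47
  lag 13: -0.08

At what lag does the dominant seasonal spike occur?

The largest autocorrelation is r_6 = 0.66, with a weaker echo at lag 12 (0.47); the remaining lags stay at or below 0.11.
The dominant spike at lag 6 indicates a seasonal period of 6.

6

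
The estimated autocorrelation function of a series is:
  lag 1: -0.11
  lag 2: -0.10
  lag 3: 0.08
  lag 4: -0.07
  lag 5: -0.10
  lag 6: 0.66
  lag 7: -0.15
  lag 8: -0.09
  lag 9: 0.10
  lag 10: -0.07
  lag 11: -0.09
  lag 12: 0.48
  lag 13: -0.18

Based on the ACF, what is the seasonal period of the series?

6

The largest autocorrelation is r_6 = 0.66, with a weaker echo at lag 12 (0.48); the remaining lags stay at or below 0.10.
The dominant spike at lag 6 indicates a seasonal period of 6.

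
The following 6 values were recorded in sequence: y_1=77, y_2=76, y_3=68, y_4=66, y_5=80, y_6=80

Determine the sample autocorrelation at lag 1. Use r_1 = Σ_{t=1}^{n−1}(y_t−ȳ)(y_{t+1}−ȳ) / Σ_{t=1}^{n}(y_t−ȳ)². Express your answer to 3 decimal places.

0.178

Mean ȳ = (77 + 76 + 68 + 66 + 80 + 80)/6 = 74.5000
Deviations from mean: 2.5000, 1.5000, -6.5000, -8.5000, 5.5000, 5.5000
Σ(y_t−ȳ)(y_{t+1}−ȳ) = (3.7500) + (-9.7500) + (55.2500) + (-46.7500) + (30.2500) = 32.7500
Denominator Σ(y_t−ȳ)² = 183.5000
r_1 = 32.7500 / 183.5000 = 0.178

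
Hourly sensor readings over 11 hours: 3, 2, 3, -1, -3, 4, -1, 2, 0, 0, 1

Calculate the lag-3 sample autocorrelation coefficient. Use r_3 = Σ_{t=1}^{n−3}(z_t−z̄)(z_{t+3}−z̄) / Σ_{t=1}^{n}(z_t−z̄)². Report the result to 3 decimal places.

-0.075

Mean z̄ = (3 + 2 + 3 − 1 − 3 + 4 − 1 + 2 + 0 + 0 + 1)/11 = 0.9091
Numerator Σ_{t=1}^{8}(z_t−z̄)(z_{t+3}−z̄) = -3.3884
Denominator Σ(z_t−z̄)² = 44.9091
r_3 = -3.3884 / 44.9091 = -0.075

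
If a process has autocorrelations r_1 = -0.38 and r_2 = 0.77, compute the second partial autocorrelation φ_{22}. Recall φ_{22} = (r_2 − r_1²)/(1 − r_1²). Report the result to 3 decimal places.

φ_{22} = (r_2 − r_1²) / (1 − r_1²)
r_1² = (-0.38)² = 0.1444
Numerator = 0.77 − 0.1444 = 0.6256; denominator = 1 − 0.1444 = 0.8556
φ_{22} = 0.6256 / 0.8556 = 0.731

0.731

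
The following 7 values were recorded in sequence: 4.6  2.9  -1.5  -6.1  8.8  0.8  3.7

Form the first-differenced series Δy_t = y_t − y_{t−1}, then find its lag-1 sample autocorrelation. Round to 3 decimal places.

First differences Δy: -1.7, -4.4, -4.6, 14.9, -8.0, 2.9
Mean of differences = -0.1500
Numerator Σ(Δy_t−Δȳ)(Δy_{t+1}−Δȳ) = -183.5575
Denominator Σ(Δy_t−Δȳ)² = 337.6950
r_1(Δy) = -183.5575 / 337.6950 = -0.544

-0.544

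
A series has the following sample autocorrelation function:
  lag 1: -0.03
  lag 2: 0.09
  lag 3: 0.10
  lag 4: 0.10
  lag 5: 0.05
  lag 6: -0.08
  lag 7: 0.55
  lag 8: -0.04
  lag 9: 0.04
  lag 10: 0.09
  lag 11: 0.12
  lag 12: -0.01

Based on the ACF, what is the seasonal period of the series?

The largest autocorrelation is r_7 = 0.55; the remaining lags stay at or below 0.12.
The dominant spike at lag 7 indicates a seasonal period of 7.

7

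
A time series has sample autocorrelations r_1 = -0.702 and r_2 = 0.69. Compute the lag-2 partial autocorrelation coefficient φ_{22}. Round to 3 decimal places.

φ_{22} = (r_2 − r_1²) / (1 − r_1²)
r_1² = (-0.702)² = 0.492804
Numerator = 0.69 − 0.4928 = 0.1972; denominator = 1 − 0.4928 = 0.5072
φ_{22} = 0.1972 / 0.5072 = 0.389

0.389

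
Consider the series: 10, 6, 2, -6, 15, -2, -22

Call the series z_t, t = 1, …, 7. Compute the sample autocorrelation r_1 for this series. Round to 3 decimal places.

Mean z̄ = (10 + 6 + 2 − 6 + 15 − 2 − 22)/7 = 0.4286
Deviations from mean: 9.5714, 5.5714, 1.5714, -6.4286, 14.5714, -2.4286, -22.4286
Σ(z_t−z̄)(z_{t+1}−z̄) = (53.3265) + (8.7551) + (-10.1020) + (-93.6735) + (-35.3878) + (54.4694) = -22.6122
Denominator Σ(z_t−z̄)² = 887.7143
r_1 = -22.6122 / 887.7143 = -0.025

-0.025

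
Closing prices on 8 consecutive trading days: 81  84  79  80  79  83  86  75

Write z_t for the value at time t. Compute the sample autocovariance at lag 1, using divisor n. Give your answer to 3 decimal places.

-3.174

Mean z̄ = (81 + 84 + 79 + 80 + 79 + 83 + 86 + 75)/8 = 80.8750
Σ_{t=1}^{7}(z_t−z̄)(z_{t+1}−z̄) = -25.3906
γ_1 = -25.3906 / 8 = -3.174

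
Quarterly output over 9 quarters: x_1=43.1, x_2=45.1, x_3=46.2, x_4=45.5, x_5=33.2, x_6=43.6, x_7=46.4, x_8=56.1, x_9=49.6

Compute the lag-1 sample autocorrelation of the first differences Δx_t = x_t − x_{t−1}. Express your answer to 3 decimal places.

First differences Δx: 2.0, 1.1, -0.7, -12.3, 10.4, 2.8, 9.7, -6.5
Mean of differences = 0.8125
Numerator Σ(Δx_t−Δx̄)(Δx_{t+1}−Δx̄) = -134.2477
Denominator Σ(Δx_t−Δx̄)² = 404.0488
r_1(Δx) = -134.2477 / 404.0488 = -0.332

-0.332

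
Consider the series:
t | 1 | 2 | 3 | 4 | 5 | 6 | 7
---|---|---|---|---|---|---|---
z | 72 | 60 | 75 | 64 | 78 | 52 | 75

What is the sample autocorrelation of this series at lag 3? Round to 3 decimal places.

-0.429

Mean z̄ = (72 + 60 + 75 + 64 + 78 + 52 + 75)/7 = 68.0000
Deviations from mean: 4.0000, -8.0000, 7.0000, -4.0000, 10.0000, -16.0000, 7.0000
Σ(z_t−z̄)(z_{t+3}−z̄) = (-16.0000) + (-80.0000) + (-112.0000) + (-28.0000) = -236.0000
Denominator Σ(z_t−z̄)² = 550.0000
r_3 = -236.0000 / 550.0000 = -0.429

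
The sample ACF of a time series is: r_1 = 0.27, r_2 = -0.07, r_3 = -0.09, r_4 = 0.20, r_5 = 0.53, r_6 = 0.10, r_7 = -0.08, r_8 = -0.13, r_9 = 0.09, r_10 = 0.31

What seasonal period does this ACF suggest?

The largest autocorrelation is r_5 = 0.53, with a weaker echo at lag 10 (0.31); the remaining lags stay at or below 0.27.
The dominant spike at lag 5 indicates a seasonal period of 5.

5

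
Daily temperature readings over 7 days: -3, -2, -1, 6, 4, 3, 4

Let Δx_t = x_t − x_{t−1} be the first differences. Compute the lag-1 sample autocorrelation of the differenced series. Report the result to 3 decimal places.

-0.250

First differences Δx: 1, 1, 7, -2, -1, 1
Mean of differences = 1.1667
Numerator Σ(Δx_t−Δx̄)(Δx_{t+1}−Δx̄) = -12.1944
Denominator Σ(Δx_t−Δx̄)² = 48.8333
r_1(Δx) = -12.1944 / 48.8333 = -0.250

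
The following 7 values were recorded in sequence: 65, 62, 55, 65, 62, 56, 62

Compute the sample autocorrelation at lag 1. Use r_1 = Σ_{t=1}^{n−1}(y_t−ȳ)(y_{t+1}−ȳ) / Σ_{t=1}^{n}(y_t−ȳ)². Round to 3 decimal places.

Mean ȳ = (65 + 62 + 55 + 65 + 62 + 56 + 62)/7 = 61.0000
Deviations from mean: 4.0000, 1.0000, -6.0000, 4.0000, 1.0000, -5.0000, 1.0000
Numerator Σ_{t=1}^{6}(y_t−ȳ)(y_{t+1}−ȳ) = -32.0000
Denominator Σ(y_t−ȳ)² = 96.0000
r_1 = -32.0000 / 96.0000 = -0.333

-0.333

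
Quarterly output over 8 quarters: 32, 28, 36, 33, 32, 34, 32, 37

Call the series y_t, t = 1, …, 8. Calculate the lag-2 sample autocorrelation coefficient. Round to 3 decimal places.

-0.019

Mean ȳ = (32 + 28 + 36 + 33 + 32 + 34 + 32 + 37)/8 = 33.0000
Deviations from mean: -1.0000, -5.0000, 3.0000, 0.0000, -1.0000, 1.0000, -1.0000, 4.0000
Σ(y_t−ȳ)(y_{t+2}−ȳ) = (-3.0000) + (0.0000) + (-3.0000) + (0.0000) + (1.0000) + (4.0000) = -1.0000
Denominator Σ(y_t−ȳ)² = 54.0000
r_2 = -1.0000 / 54.0000 = -0.019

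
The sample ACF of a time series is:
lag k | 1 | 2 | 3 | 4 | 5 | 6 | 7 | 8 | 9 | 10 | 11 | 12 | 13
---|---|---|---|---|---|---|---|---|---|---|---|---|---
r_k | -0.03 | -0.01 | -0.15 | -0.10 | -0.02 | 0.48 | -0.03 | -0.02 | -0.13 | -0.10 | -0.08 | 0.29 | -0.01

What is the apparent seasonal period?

The largest autocorrelation is r_6 = 0.48, with a weaker echo at lag 12 (0.29); the remaining lags stay at or below -0.01.
The dominant spike at lag 6 indicates a seasonal period of 6.

6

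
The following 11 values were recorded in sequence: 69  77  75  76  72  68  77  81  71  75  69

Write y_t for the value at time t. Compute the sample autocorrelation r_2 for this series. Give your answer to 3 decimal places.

-0.279

Mean ȳ = (69 + 77 + 75 + 76 + 72 + 68 + 77 + 81 + 71 + 75 + 69)/11 = 73.6364
Numerator Σ_{t=1}^{9}(y_t−ȳ)(y_{t+2}−ȳ) = -47.5372
Denominator Σ(y_t−ȳ)² = 170.5455
r_2 = -47.5372 / 170.5455 = -0.279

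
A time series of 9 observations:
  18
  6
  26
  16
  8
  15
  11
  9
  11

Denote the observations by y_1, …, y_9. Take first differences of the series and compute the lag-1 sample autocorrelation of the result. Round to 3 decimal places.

First differences Δy: -12, 20, -10, -8, 7, -4, -2, 2
Mean of differences = -0.8750
Numerator Σ(Δy_t−Δȳ)(Δy_{t+1}−Δȳ) = -438.1406
Denominator Σ(Δy_t−Δȳ)² = 774.8750
r_1(Δy) = -438.1406 / 774.8750 = -0.565

-0.565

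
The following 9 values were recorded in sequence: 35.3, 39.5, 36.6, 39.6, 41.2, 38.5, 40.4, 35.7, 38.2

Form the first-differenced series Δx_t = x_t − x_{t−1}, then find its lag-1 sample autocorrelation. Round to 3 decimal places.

First differences Δx: 4.2, -2.9, 3.0, 1.6, -2.7, 1.9, -4.7, 2.5
Mean of differences = 0.3625
Numerator Σ(Δx_t−Δx̄)(Δx_{t+1}−Δx̄) = -44.9639
Denominator Σ(Δx_t−Δx̄)² = 75.7988
r_1(Δx) = -44.9639 / 75.7988 = -0.593

-0.593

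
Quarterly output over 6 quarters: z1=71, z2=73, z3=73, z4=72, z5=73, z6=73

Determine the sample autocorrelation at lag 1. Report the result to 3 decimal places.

-0.214

Mean z̄ = (71 + 73 + 73 + 72 + 73 + 73)/6 = 72.5000
Deviations from mean: -1.5000, 0.5000, 0.5000, -0.5000, 0.5000, 0.5000
Σ(z_t−z̄)(z_{t+1}−z̄) = (-0.7500) + (0.2500) + (-0.2500) + (-0.2500) + (0.2500) = -0.7500
Denominator Σ(z_t−z̄)² = 3.5000
r_1 = -0.7500 / 3.5000 = -0.214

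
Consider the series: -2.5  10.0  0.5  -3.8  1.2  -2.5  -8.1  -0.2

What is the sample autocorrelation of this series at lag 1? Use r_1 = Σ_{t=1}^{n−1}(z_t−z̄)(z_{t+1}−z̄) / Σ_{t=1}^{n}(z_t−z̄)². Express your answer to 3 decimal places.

Mean z̄ = (-2.5 + 10.0 + 0.5 − 3.8 + 1.2 − 2.5 − 8.1 − 0.2)/8 = -0.6750
Deviations from mean: -1.8250, 10.6750, 1.1750, -3.1250, 1.8750, -1.8250, -7.4250, 0.4750
Σ(z_t−z̄)(z_{t+1}−z̄) = (-19.4819) + (12.5431) + (-3.6719) + (-5.8594) + (-3.4219) + (13.5506) + (-3.5269) = -9.8681
Denominator Σ(z_t−z̄)² = 190.6350
r_1 = -9.8681 / 190.6350 = -0.052

-0.052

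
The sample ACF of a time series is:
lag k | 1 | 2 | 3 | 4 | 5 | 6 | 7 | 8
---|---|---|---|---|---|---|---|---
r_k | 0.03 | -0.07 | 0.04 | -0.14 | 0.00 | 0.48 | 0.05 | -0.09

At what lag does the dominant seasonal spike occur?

6

The largest autocorrelation is r_6 = 0.48; the remaining lags stay at or below 0.05.
The dominant spike at lag 6 indicates a seasonal period of 6.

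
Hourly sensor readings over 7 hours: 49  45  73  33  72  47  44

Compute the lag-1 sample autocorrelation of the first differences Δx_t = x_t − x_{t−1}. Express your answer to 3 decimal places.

First differences Δx: -4, 28, -40, 39, -25, -3
Mean of differences = -0.8333
Numerator Σ(Δx_t−Δx̄)(Δx_{t+1}−Δx̄) = -3691.0278
Denominator Σ(Δx_t−Δx̄)² = 4550.8333
r_1(Δx) = -3691.0278 / 4550.8333 = -0.811

-0.811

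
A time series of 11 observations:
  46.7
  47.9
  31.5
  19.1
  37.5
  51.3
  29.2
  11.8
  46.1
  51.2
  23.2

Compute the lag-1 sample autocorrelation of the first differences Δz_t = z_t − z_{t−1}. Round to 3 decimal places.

First differences Δz: 1.2, -16.4, -12.4, 18.4, 13.8, -22.1, -17.4, 34.3, 5.1, -28.0
Mean of differences = -2.3500
Numerator Σ(Δz_t−Δz̄)(Δz_{t+1}−Δz̄) = -273.4575
Denominator Σ(Δz_t−Δz̄)² = 3675.6050
r_1(Δz) = -273.4575 / 3675.6050 = -0.074

-0.074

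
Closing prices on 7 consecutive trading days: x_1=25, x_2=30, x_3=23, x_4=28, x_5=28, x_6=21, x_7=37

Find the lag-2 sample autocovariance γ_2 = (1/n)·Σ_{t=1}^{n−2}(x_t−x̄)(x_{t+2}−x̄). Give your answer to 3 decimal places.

Mean x̄ = (25 + 30 + 23 + 28 + 28 + 21 + 37)/7 = 27.4286
Deviations: -2.4286, 2.5714, -4.4286, 0.5714, 0.5714, -6.4286, 9.5714
Σ_{t=1}^{5}(x_t−x̄)(x_{t+2}−x̄) = 11.4898
γ_2 = 11.4898 / 7 = 1.641

1.641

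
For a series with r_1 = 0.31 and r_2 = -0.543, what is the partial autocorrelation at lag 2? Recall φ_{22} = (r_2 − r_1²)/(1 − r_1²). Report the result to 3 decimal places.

φ_{22} = (r_2 − r_1²) / (1 − r_1²)
r_1² = (0.31)² = 0.0961
Numerator = -0.543 − 0.0961 = -0.6391; denominator = 1 − 0.0961 = 0.9039
φ_{22} = -0.6391 / 0.9039 = -0.707

-0.707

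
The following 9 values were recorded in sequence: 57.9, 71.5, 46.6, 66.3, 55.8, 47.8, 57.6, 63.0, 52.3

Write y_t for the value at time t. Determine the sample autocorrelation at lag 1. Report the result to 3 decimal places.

-0.496

Mean ȳ = (57.9 + 71.5 + 46.6 + 66.3 + 55.8 + 47.8 + 57.6 + 63.0 + 52.3)/9 = 57.6444
Numerator Σ_{t=1}^{8}(y_t−ȳ)(y_{t+1}−ȳ) = -271.3120
Denominator Σ(y_t−ȳ)² = 546.5022
r_1 = -271.3120 / 546.5022 = -0.496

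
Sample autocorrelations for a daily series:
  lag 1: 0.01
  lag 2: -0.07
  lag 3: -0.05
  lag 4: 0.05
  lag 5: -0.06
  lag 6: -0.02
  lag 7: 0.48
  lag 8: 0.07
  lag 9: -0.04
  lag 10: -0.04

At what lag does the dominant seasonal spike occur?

The largest autocorrelation is r_7 = 0.48; the remaining lags stay at or below 0.07.
The dominant spike at lag 7 indicates a seasonal period of 7.

7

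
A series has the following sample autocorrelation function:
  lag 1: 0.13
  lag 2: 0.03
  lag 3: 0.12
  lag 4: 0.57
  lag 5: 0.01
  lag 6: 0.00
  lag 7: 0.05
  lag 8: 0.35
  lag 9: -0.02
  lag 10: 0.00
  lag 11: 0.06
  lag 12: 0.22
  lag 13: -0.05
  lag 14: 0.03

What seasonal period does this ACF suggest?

4

The largest autocorrelation is r_4 = 0.57, with weaker echoes at lags 8 (0.35) and 12 (0.22); the remaining lags stay at or below 0.13.
The dominant spike at lag 4 indicates a seasonal period of 4.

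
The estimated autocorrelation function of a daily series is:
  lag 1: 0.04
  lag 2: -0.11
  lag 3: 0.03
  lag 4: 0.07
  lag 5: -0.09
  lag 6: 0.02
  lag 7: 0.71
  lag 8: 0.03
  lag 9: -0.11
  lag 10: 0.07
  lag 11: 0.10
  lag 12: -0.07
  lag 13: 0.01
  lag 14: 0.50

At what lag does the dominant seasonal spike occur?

The largest autocorrelation is r_7 = 0.71, with a weaker echo at lag 14 (0.50); the remaining lags stay at or below 0.10.
The dominant spike at lag 7 indicates a seasonal period of 7.

7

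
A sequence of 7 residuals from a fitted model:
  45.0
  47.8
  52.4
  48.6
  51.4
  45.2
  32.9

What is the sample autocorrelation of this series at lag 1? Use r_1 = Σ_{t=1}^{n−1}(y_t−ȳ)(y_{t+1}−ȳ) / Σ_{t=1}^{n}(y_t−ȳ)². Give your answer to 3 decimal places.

0.173

Mean ȳ = (45.0 + 47.8 + 52.4 + 48.6 + 51.4 + 45.2 + 32.9)/7 = 46.1857
Deviations from mean: -1.1857, 1.6143, 6.2143, 2.4143, 5.2143, -0.9857, -13.2857
Σ(y_t−ȳ)(y_{t+1}−ȳ) = (-1.9141) + (10.0316) + (15.0031) + (12.5888) + (-5.1398) + (13.0959) = 43.6655
Denominator Σ(y_t−ȳ)² = 253.1286
r_1 = 43.6655 / 253.1286 = 0.173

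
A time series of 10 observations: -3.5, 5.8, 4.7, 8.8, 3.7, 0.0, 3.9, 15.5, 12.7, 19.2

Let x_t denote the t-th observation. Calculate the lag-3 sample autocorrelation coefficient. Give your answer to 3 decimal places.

Mean x̄ = (-3.5 + 5.8 + 4.7 + 8.8 + 3.7 + 0.0 + 3.9 + 15.5 + 12.7 + 19.2)/10 = 7.0800
Σ(x_t−x̄)(x_{t+3}−x̄) = (-18.1976) + (4.3264) + (16.8504) + (-5.4696) + (-28.4596) + (-39.7896) + (-38.5416) = -109.2812
Denominator Σ(x_t−x̄)² = 443.2360
r_3 = -109.2812 / 443.2360 = -0.247

-0.247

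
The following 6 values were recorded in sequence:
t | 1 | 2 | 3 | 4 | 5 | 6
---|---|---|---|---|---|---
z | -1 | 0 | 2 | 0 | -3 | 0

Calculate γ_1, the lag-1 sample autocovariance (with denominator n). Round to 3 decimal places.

Mean z̄ = (-1 + 0 + 2 + 0 − 3 + 0)/6 = -0.3333
Σ_{t=1}^{5}(z_t−z̄)(z_{t+1}−z̄) = -0.4444
γ_1 = -0.4444 / 6 = -0.074

-0.074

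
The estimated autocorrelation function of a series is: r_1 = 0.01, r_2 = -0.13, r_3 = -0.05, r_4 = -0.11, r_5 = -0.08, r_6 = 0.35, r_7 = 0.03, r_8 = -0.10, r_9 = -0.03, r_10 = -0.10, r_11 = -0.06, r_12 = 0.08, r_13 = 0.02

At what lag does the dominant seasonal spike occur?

The largest autocorrelation is r_6 = 0.35; the remaining lags stay at or below 0.08.
The dominant spike at lag 6 indicates a seasonal period of 6.

6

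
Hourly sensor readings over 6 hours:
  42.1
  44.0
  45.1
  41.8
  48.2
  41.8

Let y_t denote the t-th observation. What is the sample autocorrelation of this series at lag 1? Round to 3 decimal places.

-0.638

Mean ȳ = (42.1 + 44.0 + 45.1 + 41.8 + 48.2 + 41.8)/6 = 43.8333
Numerator Σ_{t=1}^{5}(y_t−ȳ)(y_{t+1}−ȳ) = -20.4111
Denominator Σ(y_t−ȳ)² = 31.9733
r_1 = -20.4111 / 31.9733 = -0.638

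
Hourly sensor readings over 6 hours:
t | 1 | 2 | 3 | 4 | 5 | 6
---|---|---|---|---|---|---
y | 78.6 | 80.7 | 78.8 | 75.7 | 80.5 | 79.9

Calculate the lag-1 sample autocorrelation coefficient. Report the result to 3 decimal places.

Mean ȳ = (78.6 + 80.7 + 78.8 + 75.7 + 80.5 + 79.9)/6 = 79.0333
Deviations from mean: -0.4333, 1.6667, -0.2333, -3.3333, 1.4667, 0.8667
Numerator Σ_{t=1}^{5}(y_t−ȳ)(y_{t+1}−ȳ) = -3.9511
Denominator Σ(y_t−ȳ)² = 17.0333
r_1 = -3.9511 / 17.0333 = -0.232

-0.232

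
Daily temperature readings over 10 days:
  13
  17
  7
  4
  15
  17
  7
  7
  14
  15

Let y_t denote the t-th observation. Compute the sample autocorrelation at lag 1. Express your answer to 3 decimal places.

0.017

Mean ȳ = (13 + 17 + 7 + 4 + 15 + 17 + 7 + 7 + 14 + 15)/10 = 11.6000
Numerator Σ_{t=1}^{9}(y_t−ȳ)(y_{t+1}−ȳ) = 3.6400
Denominator Σ(y_t−ȳ)² = 210.4000
r_1 = 3.6400 / 210.4000 = 0.017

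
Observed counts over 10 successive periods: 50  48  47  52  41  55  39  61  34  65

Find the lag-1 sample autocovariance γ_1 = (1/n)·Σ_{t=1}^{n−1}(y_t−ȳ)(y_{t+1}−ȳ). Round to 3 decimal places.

Mean ȳ = (50 + 48 + 47 + 52 + 41 + 55 + 39 + 61 + 34 + 65)/10 = 49.2000
Σ_{t=1}^{9}(y_t−ȳ)(y_{t+1}−ȳ) = -674.0400
γ_1 = -674.0400 / 10 = -67.404

-67.404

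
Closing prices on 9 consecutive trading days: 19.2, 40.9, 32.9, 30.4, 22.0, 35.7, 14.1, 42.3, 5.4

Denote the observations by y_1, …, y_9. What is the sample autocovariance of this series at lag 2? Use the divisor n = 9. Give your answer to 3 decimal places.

Mean ȳ = (19.2 + 40.9 + 32.9 + 30.4 + 22.0 + 35.7 + 14.1 + 42.3 + 5.4)/9 = 26.9889
Σ_{t=1}^{7}(y_t−ȳ)(y_{t+2}−ȳ) = 477.5709
γ_2 = 477.5709 / 9 = 53.063

53.063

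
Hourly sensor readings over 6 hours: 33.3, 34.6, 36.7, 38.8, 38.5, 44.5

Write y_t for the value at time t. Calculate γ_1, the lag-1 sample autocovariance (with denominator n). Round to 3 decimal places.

Mean ȳ = (33.3 + 34.6 + 36.7 + 38.8 + 38.5 + 44.5)/6 = 37.7333
Σ_{t=1}^{5}(y_t−ȳ)(y_{t+1}−ȳ) = 22.0322
γ_1 = 22.0322 / 6 = 3.672

3.672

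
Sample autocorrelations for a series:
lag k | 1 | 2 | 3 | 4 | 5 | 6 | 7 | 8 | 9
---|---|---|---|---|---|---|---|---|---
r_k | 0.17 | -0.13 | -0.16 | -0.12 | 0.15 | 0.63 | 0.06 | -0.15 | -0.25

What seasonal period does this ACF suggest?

6

The largest autocorrelation is r_6 = 0.63; the remaining lags stay at or below 0.17.
The dominant spike at lag 6 indicates a seasonal period of 6.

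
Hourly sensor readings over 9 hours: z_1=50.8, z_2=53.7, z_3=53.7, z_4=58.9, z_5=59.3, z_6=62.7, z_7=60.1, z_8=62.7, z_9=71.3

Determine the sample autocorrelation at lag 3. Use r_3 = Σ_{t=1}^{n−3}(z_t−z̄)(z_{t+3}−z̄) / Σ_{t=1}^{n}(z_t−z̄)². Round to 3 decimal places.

Mean z̄ = (50.8 + 53.7 + 53.7 + 58.9 + 59.3 + 62.7 + 60.1 + 62.7 + 71.3)/9 = 59.2444
Numerator Σ_{t=1}^{6}(z_t−z̄)(z_{t+3}−z̄) = 24.9974
Denominator Σ(z_t−z̄)² = 302.8622
r_3 = 24.9974 / 302.8622 = 0.083

0.083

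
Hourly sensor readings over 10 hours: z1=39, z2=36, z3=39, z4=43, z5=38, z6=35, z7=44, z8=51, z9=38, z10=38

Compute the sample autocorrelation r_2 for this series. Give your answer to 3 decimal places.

-0.587

Mean z̄ = (39 + 36 + 39 + 43 + 38 + 35 + 44 + 51 + 38 + 38)/10 = 40.1000
Numerator Σ_{t=1}^{8}(z_t−z̄)(z_{t+2}−z̄) = -118.0200
Denominator Σ(z_t−z̄)² = 200.9000
r_2 = -118.0200 / 200.9000 = -0.587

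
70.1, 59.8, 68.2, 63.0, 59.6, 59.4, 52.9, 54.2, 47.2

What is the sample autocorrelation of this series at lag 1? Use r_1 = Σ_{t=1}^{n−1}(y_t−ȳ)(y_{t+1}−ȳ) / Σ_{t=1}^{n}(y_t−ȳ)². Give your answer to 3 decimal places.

0.325

Mean ȳ = (70.1 + 59.8 + 68.2 + 63.0 + 59.6 + 59.4 + 52.9 + 54.2 + 47.2)/9 = 59.3778
Numerator Σ_{t=1}^{8}(y_t−ȳ)(y_{t+1}−ȳ) = 137.4684
Denominator Σ(y_t−ȳ)² = 423.2156
r_1 = 137.4684 / 423.2156 = 0.325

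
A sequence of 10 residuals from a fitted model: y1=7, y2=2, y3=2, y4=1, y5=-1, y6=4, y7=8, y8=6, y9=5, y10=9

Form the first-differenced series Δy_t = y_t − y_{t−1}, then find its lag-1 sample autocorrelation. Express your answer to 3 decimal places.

First differences Δy: -5, 0, -1, -2, 5, 4, -2, -1, 4
Mean of differences = 0.2222
Numerator Σ(Δy_t−Δȳ)(Δy_{t+1}−Δȳ) = 1.2840
Denominator Σ(Δy_t−Δȳ)² = 91.5556
r_1(Δy) = 1.2840 / 91.5556 = 0.014

0.014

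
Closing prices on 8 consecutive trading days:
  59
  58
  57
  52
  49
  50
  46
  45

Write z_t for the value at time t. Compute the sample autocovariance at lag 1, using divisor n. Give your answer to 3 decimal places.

Mean z̄ = (59 + 58 + 57 + 52 + 49 + 50 + 46 + 45)/8 = 52.0000
Σ_{t=1}^{7}(z_t−z̄)(z_{t+1}−z̄) = 132.0000
γ_1 = 132.0000 / 8 = 16.500

16.500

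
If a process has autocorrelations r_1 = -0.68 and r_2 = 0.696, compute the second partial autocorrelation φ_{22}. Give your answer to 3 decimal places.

0.435

φ_{22} = (r_2 − r_1²) / (1 − r_1²)
r_1² = (-0.68)² = 0.4624
Numerator = 0.696 − 0.4624 = 0.2336; denominator = 1 − 0.4624 = 0.5376
φ_{22} = 0.2336 / 0.5376 = 0.435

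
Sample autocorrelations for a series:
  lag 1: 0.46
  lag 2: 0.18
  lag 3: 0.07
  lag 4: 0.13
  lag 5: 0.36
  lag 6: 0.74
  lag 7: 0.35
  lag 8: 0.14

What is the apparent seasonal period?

The largest autocorrelation is r_6 = 0.74; the remaining lags stay at or below 0.46. The elevated value at lag 1 (0.46), dropping to 0.18 at lag 2, reflects decaying short-term dependence rather than seasonality.
The dominant spike at lag 6 indicates a seasonal period of 6.

6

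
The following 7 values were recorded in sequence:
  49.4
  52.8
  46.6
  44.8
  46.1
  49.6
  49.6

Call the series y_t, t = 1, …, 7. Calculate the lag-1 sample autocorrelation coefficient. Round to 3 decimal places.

0.222

Mean ȳ = (49.4 + 52.8 + 46.6 + 44.8 + 46.1 + 49.6 + 49.6)/7 = 48.4143
Numerator Σ_{t=1}^{6}(y_t−ȳ)(y_{t+1}−ȳ) = 9.9498
Denominator Σ(y_t−ȳ)² = 44.7286
r_1 = 9.9498 / 44.7286 = 0.222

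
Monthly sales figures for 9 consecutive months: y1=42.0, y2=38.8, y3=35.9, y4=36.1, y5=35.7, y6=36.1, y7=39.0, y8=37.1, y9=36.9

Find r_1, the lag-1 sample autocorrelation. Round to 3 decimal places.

0.251

Mean ȳ = (42.0 + 38.8 + 35.9 + 36.1 + 35.7 + 36.1 + 39.0 + 37.1 + 36.9)/9 = 37.5111
Numerator Σ_{t=1}^{8}(y_t−ȳ)(y_{t+1}−ȳ) = 8.6321
Denominator Σ(y_t−ȳ)² = 34.4289
r_1 = 8.6321 / 34.4289 = 0.251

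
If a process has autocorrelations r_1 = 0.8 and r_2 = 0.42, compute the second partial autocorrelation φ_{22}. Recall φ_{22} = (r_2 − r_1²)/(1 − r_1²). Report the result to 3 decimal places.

-0.611

φ_{22} = (r_2 − r_1²) / (1 − r_1²)
r_1² = (0.8)² = 0.64
Numerator = 0.42 − 0.6400 = -0.2200; denominator = 1 − 0.6400 = 0.3600
φ_{22} = -0.2200 / 0.3600 = -0.611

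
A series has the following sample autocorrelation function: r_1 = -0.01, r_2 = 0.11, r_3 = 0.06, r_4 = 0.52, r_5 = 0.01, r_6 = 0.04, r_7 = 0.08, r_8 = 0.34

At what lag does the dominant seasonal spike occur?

4

The largest autocorrelation is r_4 = 0.52, with a weaker echo at lag 8 (0.34); the remaining lags stay at or below 0.11.
The dominant spike at lag 4 indicates a seasonal period of 4.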